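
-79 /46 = -1.72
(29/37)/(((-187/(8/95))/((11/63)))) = -0.00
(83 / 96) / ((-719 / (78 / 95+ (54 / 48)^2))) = -351007 / 139888640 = -0.00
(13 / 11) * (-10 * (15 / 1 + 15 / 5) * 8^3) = -1198080 / 11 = -108916.36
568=568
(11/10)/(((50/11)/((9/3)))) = 363/500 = 0.73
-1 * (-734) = 734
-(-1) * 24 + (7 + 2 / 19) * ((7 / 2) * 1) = 1857 / 38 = 48.87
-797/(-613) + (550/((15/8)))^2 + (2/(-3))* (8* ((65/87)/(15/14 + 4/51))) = 11302019317477/131354253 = 86042.28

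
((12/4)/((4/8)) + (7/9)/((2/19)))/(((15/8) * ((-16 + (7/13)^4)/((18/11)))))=-55065608/75004875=-0.73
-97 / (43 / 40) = -3880 / 43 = -90.23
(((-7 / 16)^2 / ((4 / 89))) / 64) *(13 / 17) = 56693 / 1114112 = 0.05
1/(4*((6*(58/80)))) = 5/87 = 0.06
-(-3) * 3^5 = 729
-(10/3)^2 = -11.11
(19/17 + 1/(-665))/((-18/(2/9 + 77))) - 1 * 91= -1949198/20349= -95.79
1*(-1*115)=-115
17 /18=0.94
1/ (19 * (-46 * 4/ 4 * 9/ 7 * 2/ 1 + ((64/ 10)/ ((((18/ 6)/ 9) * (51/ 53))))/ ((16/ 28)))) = -595/ 942476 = -0.00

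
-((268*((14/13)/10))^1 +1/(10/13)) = -3921/130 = -30.16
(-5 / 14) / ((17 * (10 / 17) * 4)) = -1 / 112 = -0.01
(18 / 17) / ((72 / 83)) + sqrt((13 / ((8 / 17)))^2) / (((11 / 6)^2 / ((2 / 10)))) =117841 / 41140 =2.86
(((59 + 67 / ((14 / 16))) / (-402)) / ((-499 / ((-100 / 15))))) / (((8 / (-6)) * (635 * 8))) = 949 / 1426652976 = 0.00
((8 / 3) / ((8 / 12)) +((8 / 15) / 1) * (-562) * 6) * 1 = -8972 / 5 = -1794.40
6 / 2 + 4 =7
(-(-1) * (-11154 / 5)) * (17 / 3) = -63206 / 5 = -12641.20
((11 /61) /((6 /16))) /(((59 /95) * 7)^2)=794200 /31214127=0.03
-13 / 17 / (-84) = 13 / 1428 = 0.01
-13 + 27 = 14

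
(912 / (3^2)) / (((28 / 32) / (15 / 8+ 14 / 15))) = 325.23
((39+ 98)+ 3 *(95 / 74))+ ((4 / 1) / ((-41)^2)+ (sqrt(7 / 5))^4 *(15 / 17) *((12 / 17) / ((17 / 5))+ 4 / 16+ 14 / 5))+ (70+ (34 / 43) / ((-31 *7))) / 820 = 41792457598890771 / 285130969699100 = 146.57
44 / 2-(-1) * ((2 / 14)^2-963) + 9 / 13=-598963 / 637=-940.29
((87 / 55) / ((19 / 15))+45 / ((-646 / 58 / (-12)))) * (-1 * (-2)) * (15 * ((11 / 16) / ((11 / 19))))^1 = 2650455 / 1496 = 1771.69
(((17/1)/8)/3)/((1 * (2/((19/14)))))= 323/672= 0.48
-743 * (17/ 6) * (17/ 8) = -214727/ 48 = -4473.48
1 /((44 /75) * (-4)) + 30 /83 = -0.06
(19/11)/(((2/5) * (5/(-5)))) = -95/22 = -4.32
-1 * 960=-960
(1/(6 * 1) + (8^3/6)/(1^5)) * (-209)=-35739/2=-17869.50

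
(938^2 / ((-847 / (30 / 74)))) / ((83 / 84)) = -158371920 / 371591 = -426.20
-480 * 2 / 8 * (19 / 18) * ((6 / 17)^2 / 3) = -1520 / 289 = -5.26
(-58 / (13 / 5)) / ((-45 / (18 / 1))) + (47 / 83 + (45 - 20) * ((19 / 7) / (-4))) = -225833 / 30212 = -7.47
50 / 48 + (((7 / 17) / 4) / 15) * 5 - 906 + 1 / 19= -7014563 / 7752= -904.87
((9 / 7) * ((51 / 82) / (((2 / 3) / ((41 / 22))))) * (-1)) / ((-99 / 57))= 8721 / 6776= 1.29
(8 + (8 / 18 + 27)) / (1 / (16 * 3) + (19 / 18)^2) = 45936 / 1471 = 31.23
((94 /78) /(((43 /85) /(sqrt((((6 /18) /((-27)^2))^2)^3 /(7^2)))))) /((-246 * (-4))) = 3995 /120829380870016728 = 0.00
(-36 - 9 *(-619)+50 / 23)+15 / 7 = 891830 / 161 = 5539.32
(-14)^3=-2744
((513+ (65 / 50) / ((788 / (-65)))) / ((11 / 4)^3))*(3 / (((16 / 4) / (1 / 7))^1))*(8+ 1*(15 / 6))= 7274871 / 262207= 27.74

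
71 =71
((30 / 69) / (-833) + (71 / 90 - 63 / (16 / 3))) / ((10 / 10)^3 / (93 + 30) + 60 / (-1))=6234959503 / 33929822640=0.18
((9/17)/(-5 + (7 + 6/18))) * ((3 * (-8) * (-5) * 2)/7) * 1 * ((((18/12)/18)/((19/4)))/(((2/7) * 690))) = 36/52003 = 0.00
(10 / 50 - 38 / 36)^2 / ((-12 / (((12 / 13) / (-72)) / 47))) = 5929 / 356335200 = 0.00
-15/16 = -0.94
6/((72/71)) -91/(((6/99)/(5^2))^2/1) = -92905277/6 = -15484212.83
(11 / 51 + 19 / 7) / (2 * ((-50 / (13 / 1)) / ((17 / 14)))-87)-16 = -6944270 / 433167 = -16.03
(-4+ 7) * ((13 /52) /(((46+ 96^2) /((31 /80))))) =93 /2963840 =0.00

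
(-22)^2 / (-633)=-484 / 633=-0.76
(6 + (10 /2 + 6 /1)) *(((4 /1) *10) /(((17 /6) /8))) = 1920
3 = 3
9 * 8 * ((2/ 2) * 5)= 360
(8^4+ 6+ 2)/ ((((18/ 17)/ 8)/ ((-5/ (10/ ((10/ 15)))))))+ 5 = -10331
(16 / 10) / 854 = 4 / 2135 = 0.00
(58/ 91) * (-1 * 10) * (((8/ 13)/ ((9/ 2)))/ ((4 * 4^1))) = -580/ 10647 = -0.05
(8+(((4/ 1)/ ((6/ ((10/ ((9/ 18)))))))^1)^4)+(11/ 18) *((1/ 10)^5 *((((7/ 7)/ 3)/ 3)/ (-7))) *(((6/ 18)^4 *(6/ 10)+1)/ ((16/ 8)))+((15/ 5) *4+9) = 121070990249813/ 3827250000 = 31633.94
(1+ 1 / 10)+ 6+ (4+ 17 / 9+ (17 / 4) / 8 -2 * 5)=3.52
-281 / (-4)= 281 / 4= 70.25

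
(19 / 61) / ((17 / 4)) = 0.07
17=17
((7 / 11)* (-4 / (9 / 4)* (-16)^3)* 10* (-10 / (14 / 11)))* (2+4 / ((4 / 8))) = -32768000 / 9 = -3640888.89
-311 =-311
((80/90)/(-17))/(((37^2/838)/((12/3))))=-26816/209457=-0.13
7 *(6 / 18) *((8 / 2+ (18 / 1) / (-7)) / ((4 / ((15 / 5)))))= 5 / 2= 2.50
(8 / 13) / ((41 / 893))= 7144 / 533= 13.40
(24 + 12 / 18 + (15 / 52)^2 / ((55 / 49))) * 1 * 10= 11038355 / 44616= 247.41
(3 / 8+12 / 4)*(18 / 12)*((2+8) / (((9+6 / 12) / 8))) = 810 / 19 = 42.63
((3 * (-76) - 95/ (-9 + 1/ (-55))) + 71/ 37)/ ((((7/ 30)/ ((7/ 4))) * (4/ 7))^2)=-37131.31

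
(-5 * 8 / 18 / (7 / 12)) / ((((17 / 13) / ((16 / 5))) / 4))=-13312 / 357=-37.29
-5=-5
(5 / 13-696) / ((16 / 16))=-9043 / 13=-695.62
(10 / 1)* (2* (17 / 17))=20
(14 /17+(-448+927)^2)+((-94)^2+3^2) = 238286.82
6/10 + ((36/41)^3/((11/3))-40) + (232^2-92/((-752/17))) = 38330839943669/712643140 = 53786.86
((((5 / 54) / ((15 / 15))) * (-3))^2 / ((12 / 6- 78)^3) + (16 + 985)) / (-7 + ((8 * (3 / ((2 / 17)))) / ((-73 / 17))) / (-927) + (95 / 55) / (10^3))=-1471914716365886375 / 10215212794159392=-144.09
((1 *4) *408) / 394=816 / 197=4.14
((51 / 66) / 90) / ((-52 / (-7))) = 119 / 102960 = 0.00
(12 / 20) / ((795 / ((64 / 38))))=32 / 25175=0.00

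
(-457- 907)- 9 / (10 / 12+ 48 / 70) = -437006 / 319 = -1369.92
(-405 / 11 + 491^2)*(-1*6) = -15908916 / 11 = -1446265.09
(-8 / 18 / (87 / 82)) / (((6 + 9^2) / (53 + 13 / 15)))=-265024 / 1021815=-0.26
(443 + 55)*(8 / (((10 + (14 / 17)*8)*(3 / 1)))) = 11288 / 141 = 80.06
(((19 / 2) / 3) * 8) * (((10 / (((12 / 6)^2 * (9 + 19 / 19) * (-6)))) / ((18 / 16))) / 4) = -19 / 81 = -0.23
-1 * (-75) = 75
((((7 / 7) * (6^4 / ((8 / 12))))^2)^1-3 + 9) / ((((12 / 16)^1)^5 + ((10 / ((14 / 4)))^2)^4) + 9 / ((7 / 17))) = 22308865618679808 / 26344826975539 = 846.80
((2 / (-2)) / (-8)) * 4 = 1 / 2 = 0.50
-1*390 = -390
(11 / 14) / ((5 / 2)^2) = 22 / 175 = 0.13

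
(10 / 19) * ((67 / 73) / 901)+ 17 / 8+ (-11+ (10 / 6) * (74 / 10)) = 103740101 / 29992488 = 3.46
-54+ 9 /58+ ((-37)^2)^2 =108698215 /58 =1874107.16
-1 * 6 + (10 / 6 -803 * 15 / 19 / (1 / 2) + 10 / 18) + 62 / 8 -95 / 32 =-6932429 / 5472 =-1266.89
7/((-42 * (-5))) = 1/30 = 0.03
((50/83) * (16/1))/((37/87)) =69600/3071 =22.66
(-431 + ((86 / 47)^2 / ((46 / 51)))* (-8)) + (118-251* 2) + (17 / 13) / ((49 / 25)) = -844.03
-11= -11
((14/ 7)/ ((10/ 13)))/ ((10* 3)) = 13/ 150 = 0.09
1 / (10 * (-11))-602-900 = -165221 / 110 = -1502.01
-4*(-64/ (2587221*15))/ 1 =256/ 38808315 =0.00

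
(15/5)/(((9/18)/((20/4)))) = 30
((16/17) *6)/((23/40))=3840/391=9.82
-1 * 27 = -27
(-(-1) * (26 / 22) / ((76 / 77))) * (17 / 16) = 1547 / 1216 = 1.27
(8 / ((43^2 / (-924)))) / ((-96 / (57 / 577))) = 4389 / 1066873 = 0.00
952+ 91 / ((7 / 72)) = 1888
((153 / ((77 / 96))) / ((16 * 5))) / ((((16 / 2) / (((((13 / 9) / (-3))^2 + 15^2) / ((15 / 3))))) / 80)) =11165192 / 10395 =1074.09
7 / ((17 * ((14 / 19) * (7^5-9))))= 0.00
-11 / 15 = -0.73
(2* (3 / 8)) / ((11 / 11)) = 3 / 4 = 0.75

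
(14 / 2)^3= 343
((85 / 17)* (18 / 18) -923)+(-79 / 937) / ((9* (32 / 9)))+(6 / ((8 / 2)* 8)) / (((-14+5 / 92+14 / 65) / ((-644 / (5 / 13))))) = -734578229191 / 820632096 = -895.14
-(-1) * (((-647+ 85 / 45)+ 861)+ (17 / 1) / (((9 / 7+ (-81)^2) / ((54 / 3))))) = 4959607 / 22968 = 215.94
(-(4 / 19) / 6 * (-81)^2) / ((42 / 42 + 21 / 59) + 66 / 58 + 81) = -3741957 / 1357151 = -2.76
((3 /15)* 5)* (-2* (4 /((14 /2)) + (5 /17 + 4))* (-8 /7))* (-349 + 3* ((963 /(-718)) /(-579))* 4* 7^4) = -938728176 /299047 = -3139.07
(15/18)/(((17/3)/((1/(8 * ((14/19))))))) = 95/3808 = 0.02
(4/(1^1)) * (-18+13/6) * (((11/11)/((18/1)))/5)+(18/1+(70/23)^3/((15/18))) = 16795189/328509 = 51.13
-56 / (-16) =7 / 2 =3.50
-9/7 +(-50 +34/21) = -149/3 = -49.67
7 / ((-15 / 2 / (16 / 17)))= -224 / 255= -0.88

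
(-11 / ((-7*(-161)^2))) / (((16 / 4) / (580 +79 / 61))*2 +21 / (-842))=-328421258 / 60556666121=-0.01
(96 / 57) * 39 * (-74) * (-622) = 57442944 / 19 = 3023312.84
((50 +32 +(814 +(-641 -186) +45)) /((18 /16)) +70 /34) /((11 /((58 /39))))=305834 /21879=13.98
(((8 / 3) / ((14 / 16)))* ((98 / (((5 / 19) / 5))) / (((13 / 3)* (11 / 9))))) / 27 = 17024 / 429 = 39.68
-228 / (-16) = 57 / 4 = 14.25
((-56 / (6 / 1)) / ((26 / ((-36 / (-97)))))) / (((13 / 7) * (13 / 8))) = -9408 / 213109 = -0.04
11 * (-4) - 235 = -279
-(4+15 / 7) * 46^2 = -90988 / 7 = -12998.29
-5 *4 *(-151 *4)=12080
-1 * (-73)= 73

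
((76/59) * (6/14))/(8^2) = 57/6608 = 0.01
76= 76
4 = 4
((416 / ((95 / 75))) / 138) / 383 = 0.01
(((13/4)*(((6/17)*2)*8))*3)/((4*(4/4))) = 234/17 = 13.76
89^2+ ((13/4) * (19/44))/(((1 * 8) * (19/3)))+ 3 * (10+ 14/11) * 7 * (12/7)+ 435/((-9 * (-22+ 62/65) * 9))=54132285583/6500736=8327.10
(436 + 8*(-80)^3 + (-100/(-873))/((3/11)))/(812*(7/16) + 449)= -42905124064/8425323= -5092.40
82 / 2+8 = 49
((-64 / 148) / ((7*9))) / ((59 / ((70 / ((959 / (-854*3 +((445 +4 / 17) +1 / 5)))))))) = 5757056 / 320305041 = 0.02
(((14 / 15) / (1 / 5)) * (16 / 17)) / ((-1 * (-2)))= 112 / 51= 2.20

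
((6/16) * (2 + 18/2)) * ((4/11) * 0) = 0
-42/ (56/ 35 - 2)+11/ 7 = 746/ 7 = 106.57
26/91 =2/7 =0.29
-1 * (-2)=2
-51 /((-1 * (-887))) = -51 /887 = -0.06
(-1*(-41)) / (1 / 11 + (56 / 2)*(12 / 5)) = 2255 / 3701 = 0.61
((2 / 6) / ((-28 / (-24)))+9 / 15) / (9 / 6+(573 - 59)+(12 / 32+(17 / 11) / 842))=1148488 / 668927175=0.00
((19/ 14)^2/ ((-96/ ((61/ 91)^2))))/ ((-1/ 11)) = 14776091/ 155815296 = 0.09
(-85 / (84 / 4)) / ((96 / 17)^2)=-24565 / 193536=-0.13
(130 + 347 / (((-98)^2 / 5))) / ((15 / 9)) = 750153 / 9604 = 78.11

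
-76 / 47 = -1.62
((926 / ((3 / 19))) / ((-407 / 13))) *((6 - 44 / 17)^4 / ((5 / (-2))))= 5176663196224 / 509895705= 10152.40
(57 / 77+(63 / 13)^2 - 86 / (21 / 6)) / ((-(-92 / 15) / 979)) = -3005085 / 54418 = -55.22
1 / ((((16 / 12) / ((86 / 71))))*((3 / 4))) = 86 / 71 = 1.21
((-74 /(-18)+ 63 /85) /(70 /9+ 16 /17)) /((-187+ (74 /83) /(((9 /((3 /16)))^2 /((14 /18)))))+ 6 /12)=-55074816 /18456487655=-0.00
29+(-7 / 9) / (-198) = 51685 / 1782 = 29.00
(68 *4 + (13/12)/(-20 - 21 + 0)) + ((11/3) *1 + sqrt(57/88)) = sqrt(1254)/44 + 45205/164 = 276.45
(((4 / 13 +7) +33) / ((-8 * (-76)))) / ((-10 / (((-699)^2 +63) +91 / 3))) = -192056873 / 59280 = -3239.83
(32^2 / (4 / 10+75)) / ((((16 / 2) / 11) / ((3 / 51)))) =7040 / 6409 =1.10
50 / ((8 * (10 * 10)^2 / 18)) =9 / 800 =0.01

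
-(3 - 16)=13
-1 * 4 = -4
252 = 252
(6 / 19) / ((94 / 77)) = 231 / 893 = 0.26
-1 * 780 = -780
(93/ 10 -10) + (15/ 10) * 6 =83/ 10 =8.30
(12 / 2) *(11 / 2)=33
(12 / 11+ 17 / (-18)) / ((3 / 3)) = 0.15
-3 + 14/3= 5/3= 1.67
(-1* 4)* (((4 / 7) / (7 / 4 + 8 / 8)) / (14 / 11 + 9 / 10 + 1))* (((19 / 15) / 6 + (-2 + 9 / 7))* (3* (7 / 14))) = 10144 / 51303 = 0.20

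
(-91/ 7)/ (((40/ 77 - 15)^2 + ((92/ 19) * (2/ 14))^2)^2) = -59555332930093/ 202345561557200161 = -0.00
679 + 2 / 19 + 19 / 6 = 77779 / 114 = 682.27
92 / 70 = 46 / 35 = 1.31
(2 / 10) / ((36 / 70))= 7 / 18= 0.39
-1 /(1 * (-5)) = 1 /5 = 0.20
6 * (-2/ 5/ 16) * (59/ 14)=-177/ 280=-0.63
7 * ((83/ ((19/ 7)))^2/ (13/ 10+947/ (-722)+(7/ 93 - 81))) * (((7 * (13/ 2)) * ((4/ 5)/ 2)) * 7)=-10303.12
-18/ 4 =-9/ 2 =-4.50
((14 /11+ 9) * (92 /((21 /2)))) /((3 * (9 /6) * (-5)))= -41584 /10395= -4.00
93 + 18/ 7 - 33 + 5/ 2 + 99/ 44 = 1885/ 28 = 67.32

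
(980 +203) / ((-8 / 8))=-1183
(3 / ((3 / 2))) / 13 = 2 / 13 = 0.15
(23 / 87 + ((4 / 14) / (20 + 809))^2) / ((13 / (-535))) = -31874516225 / 2929708383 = -10.88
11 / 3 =3.67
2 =2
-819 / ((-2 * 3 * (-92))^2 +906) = -273 / 101870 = -0.00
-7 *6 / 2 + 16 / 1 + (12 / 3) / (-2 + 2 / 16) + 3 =-62 / 15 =-4.13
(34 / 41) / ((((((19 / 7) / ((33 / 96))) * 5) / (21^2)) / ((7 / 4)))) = 4040883 / 249280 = 16.21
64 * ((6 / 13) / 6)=64 / 13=4.92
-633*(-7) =4431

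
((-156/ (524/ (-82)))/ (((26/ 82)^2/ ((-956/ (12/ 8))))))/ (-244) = 634.26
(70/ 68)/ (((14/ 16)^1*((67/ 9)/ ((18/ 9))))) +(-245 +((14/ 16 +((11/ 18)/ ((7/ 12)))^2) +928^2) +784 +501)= 3464763220189/ 4018392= 862226.29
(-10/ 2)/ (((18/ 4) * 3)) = -10/ 27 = -0.37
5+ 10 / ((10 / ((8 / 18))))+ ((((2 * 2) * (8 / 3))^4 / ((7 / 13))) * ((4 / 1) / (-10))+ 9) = -27222026 / 2835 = -9602.13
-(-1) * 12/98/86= 3/2107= 0.00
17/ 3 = 5.67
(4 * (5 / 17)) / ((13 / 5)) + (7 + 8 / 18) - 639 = -1255264 / 1989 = -631.10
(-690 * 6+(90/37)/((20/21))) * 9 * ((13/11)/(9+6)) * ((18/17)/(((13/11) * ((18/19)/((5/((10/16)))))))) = -69806988/3145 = -22196.18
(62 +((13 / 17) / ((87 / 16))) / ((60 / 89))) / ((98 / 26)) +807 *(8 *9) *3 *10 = 1894902684074 / 1087065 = 1743136.50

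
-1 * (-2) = 2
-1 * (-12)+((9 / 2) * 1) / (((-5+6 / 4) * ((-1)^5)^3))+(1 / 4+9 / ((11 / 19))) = 8957 / 308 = 29.08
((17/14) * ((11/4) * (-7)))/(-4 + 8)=-187/32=-5.84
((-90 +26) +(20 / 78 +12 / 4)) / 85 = -2369 / 3315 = -0.71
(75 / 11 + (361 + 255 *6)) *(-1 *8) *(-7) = 1169056 / 11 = 106277.82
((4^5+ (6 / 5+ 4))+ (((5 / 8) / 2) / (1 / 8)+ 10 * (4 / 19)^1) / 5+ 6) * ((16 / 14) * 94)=74020488 / 665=111309.00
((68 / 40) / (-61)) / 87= -17 / 53070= -0.00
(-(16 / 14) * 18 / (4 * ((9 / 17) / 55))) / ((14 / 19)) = -35530 / 49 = -725.10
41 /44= 0.93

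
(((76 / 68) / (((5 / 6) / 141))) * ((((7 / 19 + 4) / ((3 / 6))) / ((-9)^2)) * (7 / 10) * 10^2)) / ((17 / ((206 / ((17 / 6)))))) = 90003872 / 14739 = 6106.51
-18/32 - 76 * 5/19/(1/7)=-2249/16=-140.56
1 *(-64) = -64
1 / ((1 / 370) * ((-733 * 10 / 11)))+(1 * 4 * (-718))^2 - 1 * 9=6046058468 / 733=8248374.44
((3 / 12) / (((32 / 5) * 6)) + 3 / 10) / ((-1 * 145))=-1177 / 556800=-0.00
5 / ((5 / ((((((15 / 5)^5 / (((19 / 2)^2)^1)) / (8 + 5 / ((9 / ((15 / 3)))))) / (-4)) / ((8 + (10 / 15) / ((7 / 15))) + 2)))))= -15309 / 2801360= -0.01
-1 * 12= -12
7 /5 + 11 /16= 167 /80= 2.09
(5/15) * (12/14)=2/7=0.29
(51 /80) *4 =51 /20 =2.55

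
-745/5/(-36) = 149/36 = 4.14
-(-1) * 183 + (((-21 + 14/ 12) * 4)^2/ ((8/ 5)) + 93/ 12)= 4124.36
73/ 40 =1.82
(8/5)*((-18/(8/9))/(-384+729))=-54/575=-0.09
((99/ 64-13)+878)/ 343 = 2.53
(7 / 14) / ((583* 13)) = 1 / 15158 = 0.00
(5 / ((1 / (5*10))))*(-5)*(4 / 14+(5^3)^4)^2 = -3650784501037597661250 / 49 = -74505806143624442066.33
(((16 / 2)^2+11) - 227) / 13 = -152 / 13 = -11.69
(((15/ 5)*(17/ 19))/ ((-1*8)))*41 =-2091/ 152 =-13.76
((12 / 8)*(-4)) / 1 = -6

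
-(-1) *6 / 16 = 3 / 8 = 0.38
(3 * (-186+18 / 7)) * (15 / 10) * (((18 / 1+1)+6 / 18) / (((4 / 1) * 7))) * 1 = -27927 / 49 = -569.94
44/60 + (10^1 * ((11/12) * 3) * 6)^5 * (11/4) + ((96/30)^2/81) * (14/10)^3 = 336319783594.83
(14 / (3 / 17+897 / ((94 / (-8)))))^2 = 125126596 / 3703331025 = 0.03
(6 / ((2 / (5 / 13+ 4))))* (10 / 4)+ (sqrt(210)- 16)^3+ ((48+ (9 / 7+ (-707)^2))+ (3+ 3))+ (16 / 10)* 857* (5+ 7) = 978* sqrt(210)+ 457016169 / 910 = 516388.14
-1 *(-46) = 46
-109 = -109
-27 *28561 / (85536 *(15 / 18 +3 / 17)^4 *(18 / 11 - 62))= 21468989529 / 149467569968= 0.14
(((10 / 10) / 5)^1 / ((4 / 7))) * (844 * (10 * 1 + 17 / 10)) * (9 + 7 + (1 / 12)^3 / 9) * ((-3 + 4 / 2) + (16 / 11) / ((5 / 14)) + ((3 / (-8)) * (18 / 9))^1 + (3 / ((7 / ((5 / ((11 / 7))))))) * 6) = 580891.93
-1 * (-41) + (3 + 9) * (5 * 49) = 2981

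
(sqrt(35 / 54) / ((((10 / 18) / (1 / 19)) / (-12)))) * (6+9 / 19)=-738 * sqrt(210) / 1805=-5.93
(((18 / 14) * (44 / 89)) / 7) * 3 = 1188 / 4361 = 0.27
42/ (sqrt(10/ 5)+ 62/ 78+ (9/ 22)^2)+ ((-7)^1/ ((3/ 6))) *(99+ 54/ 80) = -1567014848181/ 1093463380+ 2137820256 *sqrt(2)/ 54673169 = -1377.78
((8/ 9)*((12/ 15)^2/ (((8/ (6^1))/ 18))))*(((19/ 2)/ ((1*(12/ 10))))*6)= 1824/ 5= 364.80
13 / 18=0.72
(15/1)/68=15/68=0.22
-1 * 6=-6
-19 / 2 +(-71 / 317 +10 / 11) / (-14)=-9.55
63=63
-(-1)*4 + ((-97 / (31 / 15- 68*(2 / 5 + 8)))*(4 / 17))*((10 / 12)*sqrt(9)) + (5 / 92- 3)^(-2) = 44930613962 / 10658418889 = 4.22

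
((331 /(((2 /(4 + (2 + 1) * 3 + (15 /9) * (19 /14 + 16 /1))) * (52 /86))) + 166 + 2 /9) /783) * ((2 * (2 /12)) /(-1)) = -76282027 /15390648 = -4.96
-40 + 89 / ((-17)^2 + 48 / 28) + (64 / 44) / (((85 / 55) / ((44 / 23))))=-30151167 / 795685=-37.89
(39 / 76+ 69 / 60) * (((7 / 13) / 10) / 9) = 553 / 55575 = 0.01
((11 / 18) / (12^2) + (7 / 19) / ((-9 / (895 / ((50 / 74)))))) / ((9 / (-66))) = 397.61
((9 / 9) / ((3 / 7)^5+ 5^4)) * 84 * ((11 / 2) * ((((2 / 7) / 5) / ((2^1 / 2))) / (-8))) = -554631 / 105046180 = -0.01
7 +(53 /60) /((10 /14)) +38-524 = -143329 /300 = -477.76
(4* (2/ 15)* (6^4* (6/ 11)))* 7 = 145152/ 55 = 2639.13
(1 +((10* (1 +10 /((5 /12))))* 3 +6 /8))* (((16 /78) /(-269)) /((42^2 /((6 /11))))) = -0.00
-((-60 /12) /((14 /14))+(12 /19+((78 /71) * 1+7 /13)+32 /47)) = 1690116 /824239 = 2.05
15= 15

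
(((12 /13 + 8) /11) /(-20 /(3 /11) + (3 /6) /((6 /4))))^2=13456 /108972721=0.00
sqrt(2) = 1.41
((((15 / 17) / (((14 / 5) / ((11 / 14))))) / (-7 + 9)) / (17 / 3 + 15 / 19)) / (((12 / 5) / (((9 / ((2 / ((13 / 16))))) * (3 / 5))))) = 0.02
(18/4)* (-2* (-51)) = 459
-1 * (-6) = 6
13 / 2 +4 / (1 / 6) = 61 / 2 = 30.50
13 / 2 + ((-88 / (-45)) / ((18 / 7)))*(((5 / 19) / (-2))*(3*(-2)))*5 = 9749 / 1026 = 9.50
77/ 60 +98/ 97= 13349/ 5820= 2.29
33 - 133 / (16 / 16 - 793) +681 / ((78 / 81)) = 7622749 / 10296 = 740.36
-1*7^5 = -16807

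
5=5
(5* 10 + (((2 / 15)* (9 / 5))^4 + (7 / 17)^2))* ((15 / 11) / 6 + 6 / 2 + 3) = 775974359403 / 2483593750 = 312.44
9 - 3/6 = 17/2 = 8.50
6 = 6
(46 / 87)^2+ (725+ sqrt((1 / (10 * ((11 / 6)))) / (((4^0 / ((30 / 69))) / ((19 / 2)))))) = 725.75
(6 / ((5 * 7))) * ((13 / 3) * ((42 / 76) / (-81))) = -13 / 2565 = -0.01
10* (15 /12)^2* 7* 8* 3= 2625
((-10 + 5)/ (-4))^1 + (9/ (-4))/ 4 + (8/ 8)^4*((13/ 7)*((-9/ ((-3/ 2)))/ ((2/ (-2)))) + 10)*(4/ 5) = -127/ 560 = -0.23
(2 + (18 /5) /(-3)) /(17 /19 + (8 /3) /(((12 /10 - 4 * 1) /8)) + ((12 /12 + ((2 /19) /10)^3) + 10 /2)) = -3600975 /3260276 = -1.10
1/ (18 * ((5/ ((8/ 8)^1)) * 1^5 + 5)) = 1/ 180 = 0.01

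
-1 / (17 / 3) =-3 / 17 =-0.18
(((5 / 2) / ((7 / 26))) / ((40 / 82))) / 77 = 533 / 2156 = 0.25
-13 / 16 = -0.81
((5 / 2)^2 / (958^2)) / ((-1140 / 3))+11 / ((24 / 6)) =767250699 / 279000256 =2.75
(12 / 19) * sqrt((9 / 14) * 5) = 18 * sqrt(70) / 133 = 1.13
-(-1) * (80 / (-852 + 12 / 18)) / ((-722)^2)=-30 / 166419917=-0.00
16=16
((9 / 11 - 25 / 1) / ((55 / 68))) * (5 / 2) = -9044 / 121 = -74.74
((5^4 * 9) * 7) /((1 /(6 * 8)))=1890000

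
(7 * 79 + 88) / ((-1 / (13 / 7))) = -8333 / 7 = -1190.43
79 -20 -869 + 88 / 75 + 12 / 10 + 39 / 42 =-847033 / 1050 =-806.70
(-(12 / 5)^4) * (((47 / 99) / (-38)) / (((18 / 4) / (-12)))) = -144384 / 130625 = -1.11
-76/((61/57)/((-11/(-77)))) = -4332/427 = -10.15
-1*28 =-28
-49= -49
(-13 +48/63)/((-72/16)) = 514/189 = 2.72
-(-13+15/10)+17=57/2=28.50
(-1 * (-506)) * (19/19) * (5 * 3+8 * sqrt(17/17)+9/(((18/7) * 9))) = 106513/9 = 11834.78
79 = 79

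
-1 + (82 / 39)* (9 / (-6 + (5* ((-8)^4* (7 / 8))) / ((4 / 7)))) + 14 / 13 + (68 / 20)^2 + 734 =3799041839 / 5095025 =745.64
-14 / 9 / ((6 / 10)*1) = -70 / 27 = -2.59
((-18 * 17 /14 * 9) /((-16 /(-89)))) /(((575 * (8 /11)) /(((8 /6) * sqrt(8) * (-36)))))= 4044249 * sqrt(2) /16100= 355.24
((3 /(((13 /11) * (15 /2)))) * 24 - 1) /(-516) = -463 /33540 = -0.01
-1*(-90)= 90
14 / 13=1.08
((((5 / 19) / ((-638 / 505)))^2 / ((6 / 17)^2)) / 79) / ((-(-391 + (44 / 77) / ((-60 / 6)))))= 64489446875 / 5719873428407952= 0.00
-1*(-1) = 1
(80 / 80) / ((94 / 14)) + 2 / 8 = 75 / 188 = 0.40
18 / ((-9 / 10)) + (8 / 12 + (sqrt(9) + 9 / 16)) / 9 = -8437 / 432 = -19.53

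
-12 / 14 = -0.86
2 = 2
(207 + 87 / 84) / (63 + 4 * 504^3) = 0.00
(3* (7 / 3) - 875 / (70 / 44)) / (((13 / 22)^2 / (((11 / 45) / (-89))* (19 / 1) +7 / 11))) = -908.46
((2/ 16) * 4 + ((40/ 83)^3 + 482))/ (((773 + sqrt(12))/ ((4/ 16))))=426620597715/ 2733219623032 - 551902455 * sqrt(3)/ 1366609811516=0.16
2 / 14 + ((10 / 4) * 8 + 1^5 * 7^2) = 484 / 7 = 69.14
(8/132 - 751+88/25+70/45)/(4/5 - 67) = 1846013/163845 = 11.27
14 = 14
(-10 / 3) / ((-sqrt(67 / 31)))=10 * sqrt(2077) / 201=2.27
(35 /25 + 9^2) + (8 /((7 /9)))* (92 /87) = 94676 /1015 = 93.28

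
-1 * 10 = -10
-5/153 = -0.03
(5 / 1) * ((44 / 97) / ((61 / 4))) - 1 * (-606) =3586582 / 5917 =606.15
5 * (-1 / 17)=-5 / 17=-0.29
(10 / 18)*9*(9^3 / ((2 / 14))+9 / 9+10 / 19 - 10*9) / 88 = 284.92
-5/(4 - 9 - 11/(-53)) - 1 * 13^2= -167.96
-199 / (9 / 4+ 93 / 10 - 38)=3980 / 529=7.52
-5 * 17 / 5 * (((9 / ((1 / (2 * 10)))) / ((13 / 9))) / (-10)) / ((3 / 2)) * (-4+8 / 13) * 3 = -242352 / 169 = -1434.04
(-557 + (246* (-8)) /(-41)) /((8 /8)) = -509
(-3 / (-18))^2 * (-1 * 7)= -7 / 36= -0.19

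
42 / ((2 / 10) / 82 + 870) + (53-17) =12858456 / 356701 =36.05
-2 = -2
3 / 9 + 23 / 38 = 107 / 114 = 0.94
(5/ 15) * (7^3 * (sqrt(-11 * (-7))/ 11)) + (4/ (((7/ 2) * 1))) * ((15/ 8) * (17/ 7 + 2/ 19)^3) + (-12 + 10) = 541154377/ 16468459 + 343 * sqrt(77)/ 33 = 124.07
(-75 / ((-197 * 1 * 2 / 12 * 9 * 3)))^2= 0.01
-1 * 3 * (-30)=90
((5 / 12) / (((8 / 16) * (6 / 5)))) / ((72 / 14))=175 / 1296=0.14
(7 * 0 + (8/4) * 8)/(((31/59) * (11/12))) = 11328/341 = 33.22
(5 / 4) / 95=1 / 76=0.01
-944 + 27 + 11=-906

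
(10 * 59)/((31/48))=28320/31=913.55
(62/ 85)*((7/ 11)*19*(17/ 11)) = 13.63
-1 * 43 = -43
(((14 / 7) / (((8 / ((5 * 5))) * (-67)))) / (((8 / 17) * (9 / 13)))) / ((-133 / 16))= 5525 / 160398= 0.03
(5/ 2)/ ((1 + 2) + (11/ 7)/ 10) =175/ 221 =0.79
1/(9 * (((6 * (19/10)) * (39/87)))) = 145/6669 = 0.02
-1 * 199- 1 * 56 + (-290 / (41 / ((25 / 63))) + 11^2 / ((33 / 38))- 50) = -435167 / 2583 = -168.47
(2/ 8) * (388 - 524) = -34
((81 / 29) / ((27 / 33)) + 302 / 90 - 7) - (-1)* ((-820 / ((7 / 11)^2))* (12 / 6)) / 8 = -32385274 / 63945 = -506.46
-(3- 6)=3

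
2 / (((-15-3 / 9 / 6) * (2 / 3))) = -54 / 271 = -0.20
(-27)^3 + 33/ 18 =-118087/ 6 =-19681.17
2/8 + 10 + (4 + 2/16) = 14.38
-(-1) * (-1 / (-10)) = 1 / 10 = 0.10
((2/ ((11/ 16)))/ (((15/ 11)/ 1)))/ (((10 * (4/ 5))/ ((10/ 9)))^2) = 10/ 243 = 0.04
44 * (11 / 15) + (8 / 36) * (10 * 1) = 1552 / 45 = 34.49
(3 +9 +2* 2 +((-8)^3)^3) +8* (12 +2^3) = -134217552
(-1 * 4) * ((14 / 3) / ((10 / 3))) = -28 / 5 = -5.60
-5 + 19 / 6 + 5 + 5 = 49 / 6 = 8.17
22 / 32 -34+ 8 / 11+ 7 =-4503 / 176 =-25.59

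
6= 6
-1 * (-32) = 32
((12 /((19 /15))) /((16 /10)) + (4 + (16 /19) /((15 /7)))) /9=5879 /5130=1.15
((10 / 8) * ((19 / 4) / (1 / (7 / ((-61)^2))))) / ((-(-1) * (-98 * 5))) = -19 / 833504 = -0.00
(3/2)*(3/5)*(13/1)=11.70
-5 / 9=-0.56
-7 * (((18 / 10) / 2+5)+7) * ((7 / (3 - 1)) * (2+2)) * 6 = -7585.20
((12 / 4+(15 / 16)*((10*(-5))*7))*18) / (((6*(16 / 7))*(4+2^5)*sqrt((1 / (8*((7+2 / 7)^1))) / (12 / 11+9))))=-2601*sqrt(96866) / 2816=-287.47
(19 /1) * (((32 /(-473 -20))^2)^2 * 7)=139460608 /59072816401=0.00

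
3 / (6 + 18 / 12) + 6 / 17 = 0.75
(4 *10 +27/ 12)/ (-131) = -169/ 524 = -0.32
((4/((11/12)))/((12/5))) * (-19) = -380/11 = -34.55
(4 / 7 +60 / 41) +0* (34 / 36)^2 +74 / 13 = 28830 / 3731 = 7.73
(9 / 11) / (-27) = -0.03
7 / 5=1.40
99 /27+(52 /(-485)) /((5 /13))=24647 /7275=3.39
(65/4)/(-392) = -65/1568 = -0.04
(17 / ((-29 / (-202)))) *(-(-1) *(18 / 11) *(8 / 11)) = 494496 / 3509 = 140.92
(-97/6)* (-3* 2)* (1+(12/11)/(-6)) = 873/11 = 79.36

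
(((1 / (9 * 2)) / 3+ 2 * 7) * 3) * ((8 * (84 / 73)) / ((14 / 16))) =96896 / 219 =442.45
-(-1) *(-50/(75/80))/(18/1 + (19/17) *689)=-2720/40191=-0.07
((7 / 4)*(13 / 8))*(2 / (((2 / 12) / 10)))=1365 / 4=341.25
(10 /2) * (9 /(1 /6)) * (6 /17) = 1620 /17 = 95.29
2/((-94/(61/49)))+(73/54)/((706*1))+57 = 5002418159/87799572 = 56.98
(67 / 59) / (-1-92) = -67 / 5487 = -0.01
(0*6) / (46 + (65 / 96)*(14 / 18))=0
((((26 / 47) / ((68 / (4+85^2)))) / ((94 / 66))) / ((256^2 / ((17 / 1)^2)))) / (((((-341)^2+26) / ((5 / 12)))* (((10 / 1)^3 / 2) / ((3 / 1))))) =17573699 / 4490040233164800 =0.00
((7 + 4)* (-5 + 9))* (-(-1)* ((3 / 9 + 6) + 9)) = 2024 / 3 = 674.67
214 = 214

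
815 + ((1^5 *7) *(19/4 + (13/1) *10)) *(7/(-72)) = 208309/288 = 723.30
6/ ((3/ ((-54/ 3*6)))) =-216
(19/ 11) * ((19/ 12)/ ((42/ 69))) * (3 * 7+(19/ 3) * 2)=838603/ 5544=151.26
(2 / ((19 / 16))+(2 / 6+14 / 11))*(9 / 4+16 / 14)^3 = 93092875 / 724416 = 128.51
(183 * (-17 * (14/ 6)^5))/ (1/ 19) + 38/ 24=-1324592771/ 324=-4088249.29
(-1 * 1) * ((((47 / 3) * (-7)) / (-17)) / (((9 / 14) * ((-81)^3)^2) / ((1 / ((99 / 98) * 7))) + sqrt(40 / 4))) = -5409019310440918788 / 1076526081137280625048186667977 + 12638864 * sqrt(10) / 3229578243411841875144560003931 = -0.00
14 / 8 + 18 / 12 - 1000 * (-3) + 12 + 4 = 12077 / 4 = 3019.25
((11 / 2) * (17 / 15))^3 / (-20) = -6539203 / 540000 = -12.11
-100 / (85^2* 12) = -1 / 867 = -0.00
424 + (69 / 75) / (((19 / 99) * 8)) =1613477 / 3800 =424.60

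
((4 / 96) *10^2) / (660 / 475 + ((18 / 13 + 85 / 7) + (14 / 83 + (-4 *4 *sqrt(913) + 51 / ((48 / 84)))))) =-1647540723920000 *sqrt(913) / 5507120982789956637-10743574025343250 / 5507120982789956637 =-0.01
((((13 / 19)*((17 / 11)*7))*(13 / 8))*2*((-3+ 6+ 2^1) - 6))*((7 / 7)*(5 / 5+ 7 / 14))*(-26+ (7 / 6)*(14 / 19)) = 28819063 / 31768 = 907.17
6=6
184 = 184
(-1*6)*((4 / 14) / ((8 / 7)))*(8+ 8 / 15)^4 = -134217728 / 16875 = -7953.64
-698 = -698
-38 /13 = -2.92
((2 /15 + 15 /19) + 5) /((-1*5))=-1688 /1425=-1.18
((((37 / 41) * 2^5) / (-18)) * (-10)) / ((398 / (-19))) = -56240 / 73431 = -0.77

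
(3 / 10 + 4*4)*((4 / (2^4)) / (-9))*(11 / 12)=-1793 / 4320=-0.42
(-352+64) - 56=-344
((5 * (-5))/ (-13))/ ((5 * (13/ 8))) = 40/ 169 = 0.24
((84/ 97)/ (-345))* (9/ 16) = -63/ 44620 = -0.00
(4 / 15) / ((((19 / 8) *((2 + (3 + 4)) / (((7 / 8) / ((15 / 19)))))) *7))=4 / 2025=0.00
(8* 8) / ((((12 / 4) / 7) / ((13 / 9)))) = 5824 / 27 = 215.70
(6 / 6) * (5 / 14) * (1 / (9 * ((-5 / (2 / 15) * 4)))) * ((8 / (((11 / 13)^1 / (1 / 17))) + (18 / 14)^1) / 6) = -2411 / 29688120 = -0.00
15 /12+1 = 9 /4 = 2.25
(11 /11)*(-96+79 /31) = -2897 /31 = -93.45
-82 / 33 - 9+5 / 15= -368 / 33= -11.15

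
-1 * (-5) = 5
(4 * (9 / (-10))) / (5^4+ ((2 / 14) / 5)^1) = -21 / 3646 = -0.01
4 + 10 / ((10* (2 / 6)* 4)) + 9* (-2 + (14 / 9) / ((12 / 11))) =-0.42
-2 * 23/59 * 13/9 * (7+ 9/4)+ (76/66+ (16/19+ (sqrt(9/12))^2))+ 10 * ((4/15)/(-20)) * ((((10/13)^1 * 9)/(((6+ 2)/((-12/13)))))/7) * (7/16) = -1150363375/150043608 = -7.67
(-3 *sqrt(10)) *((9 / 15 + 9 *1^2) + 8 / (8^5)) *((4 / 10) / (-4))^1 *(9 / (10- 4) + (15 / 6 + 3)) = 63.75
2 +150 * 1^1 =152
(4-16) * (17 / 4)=-51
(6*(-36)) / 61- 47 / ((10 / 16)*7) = -30496 / 2135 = -14.28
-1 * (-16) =16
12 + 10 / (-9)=98 / 9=10.89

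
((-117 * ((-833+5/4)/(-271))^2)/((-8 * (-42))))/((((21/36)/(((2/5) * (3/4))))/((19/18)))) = -8202076389/4606219520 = -1.78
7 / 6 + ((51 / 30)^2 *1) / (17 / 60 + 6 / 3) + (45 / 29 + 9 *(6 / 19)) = 15458657 / 2264610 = 6.83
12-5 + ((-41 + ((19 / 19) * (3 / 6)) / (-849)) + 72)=38.00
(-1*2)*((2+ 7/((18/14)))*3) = -134/3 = -44.67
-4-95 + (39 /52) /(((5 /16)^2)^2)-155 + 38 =-85848 /625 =-137.36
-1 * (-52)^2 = -2704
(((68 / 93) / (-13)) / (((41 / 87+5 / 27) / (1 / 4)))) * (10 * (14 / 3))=-103530 / 103571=-1.00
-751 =-751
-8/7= -1.14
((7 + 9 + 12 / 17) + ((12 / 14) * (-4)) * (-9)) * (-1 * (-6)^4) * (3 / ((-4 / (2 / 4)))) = 2750760 / 119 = 23115.63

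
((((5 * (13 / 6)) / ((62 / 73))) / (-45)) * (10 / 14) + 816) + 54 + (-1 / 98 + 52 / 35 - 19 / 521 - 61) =346259024467 / 427355460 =810.24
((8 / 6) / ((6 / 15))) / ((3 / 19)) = 190 / 9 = 21.11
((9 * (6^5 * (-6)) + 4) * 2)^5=-417714308065158719680000000000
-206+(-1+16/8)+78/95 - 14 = -20727/95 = -218.18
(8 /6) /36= 1 /27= 0.04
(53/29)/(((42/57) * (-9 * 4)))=-1007/14616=-0.07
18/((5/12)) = 216/5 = 43.20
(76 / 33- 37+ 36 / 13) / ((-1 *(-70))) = -13697 / 30030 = -0.46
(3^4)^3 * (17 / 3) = 3011499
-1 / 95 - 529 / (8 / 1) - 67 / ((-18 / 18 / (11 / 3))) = 409331 / 2280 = 179.53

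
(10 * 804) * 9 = 72360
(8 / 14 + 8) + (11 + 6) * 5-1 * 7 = 606 / 7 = 86.57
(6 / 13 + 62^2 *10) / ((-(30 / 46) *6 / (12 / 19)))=-22987396 / 3705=-6204.43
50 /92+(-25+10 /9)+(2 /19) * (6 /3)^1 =-181979 /7866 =-23.13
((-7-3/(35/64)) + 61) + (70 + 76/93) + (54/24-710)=-7661209/13020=-588.42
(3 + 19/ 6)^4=1874161/ 1296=1446.11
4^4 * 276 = 70656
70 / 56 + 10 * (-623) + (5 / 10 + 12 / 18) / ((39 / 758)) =-2904443 / 468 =-6206.07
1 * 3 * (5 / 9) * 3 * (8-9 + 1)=0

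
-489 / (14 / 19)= -9291 / 14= -663.64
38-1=37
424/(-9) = -424/9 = -47.11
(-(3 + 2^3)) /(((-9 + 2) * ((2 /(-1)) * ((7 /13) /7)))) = -143 /14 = -10.21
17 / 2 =8.50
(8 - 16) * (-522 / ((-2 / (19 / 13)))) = -39672 / 13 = -3051.69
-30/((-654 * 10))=1/218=0.00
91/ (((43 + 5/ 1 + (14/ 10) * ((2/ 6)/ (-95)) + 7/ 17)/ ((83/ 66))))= 60990475/ 25798432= 2.36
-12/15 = -4/5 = -0.80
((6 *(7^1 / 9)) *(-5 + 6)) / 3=14 / 9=1.56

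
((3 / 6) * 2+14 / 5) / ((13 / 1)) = 19 / 65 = 0.29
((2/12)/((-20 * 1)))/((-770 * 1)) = 1/92400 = 0.00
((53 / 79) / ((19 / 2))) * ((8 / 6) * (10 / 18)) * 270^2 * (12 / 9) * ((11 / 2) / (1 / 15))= 629640000 / 1501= 419480.35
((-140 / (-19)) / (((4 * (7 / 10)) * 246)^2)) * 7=125 / 1149804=0.00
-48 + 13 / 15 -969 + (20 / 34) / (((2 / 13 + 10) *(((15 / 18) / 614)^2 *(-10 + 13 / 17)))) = -114539998 / 25905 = -4421.54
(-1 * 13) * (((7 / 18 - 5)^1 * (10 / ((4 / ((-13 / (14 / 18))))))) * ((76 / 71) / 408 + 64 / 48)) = -226185375 / 67592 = -3346.33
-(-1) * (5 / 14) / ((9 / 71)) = 355 / 126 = 2.82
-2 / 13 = -0.15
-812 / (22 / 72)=-29232 / 11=-2657.45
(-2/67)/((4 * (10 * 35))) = -1/46900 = -0.00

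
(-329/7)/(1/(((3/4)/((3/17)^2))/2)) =-13583/24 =-565.96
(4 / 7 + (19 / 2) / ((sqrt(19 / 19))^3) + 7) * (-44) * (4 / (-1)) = 21032 / 7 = 3004.57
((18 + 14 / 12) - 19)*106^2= 5618 / 3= 1872.67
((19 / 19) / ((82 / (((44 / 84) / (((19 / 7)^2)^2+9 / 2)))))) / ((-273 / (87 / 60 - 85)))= 300223 / 9026386980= 0.00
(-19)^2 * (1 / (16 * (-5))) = -361 / 80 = -4.51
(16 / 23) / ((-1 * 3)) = -16 / 69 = -0.23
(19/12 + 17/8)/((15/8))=1.98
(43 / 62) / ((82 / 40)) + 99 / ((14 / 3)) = 383507 / 17794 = 21.55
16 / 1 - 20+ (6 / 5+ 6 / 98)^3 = -29320871 / 14706125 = -1.99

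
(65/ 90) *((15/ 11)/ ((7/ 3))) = 65/ 154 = 0.42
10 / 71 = 0.14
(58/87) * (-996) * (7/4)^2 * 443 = -1801681/2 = -900840.50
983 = 983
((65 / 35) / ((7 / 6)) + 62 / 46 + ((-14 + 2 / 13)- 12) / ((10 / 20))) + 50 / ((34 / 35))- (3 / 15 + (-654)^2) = -532646569177 / 1245335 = -427713.48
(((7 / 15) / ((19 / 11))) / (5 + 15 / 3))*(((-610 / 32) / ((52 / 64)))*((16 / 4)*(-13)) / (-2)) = -4697 / 285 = -16.48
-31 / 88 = -0.35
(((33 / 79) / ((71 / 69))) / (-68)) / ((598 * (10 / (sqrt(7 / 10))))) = -0.00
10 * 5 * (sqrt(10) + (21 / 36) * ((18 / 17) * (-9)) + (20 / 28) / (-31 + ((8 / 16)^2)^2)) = -3288025 / 11781 + 50 * sqrt(10) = -120.98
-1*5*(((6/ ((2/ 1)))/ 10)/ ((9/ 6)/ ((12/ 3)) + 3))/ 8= -1/ 18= -0.06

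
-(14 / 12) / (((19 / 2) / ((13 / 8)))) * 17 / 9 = -1547 / 4104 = -0.38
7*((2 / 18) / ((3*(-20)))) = -7 / 540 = -0.01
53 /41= 1.29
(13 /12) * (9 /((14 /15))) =585 /56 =10.45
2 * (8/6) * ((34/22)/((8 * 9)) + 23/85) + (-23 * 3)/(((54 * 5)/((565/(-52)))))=9334939/2625480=3.56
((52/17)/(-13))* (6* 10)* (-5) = 1200/17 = 70.59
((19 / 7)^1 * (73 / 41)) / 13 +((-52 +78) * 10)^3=65576057387 / 3731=17576000.37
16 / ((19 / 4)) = 64 / 19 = 3.37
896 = 896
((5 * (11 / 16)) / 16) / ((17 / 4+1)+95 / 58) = 1595 / 51136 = 0.03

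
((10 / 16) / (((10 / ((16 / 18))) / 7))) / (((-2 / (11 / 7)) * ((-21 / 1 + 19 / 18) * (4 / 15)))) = 165 / 2872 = 0.06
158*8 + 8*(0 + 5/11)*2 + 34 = 14358/11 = 1305.27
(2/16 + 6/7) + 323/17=19.98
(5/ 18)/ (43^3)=0.00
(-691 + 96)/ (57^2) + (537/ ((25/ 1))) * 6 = 10453403/ 81225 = 128.70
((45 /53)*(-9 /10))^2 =6561 /11236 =0.58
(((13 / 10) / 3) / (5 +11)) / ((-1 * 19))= -13 / 9120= -0.00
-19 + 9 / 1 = -10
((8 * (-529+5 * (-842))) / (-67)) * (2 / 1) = 75824 / 67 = 1131.70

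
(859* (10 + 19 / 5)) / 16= 59271 / 80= 740.89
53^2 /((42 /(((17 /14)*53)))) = 4304.27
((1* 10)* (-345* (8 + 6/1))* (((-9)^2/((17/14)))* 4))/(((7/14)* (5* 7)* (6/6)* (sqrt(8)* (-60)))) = 52164* sqrt(2)/17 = 4339.47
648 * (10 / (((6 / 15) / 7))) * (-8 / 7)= -129600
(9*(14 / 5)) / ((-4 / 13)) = -819 / 10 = -81.90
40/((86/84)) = 39.07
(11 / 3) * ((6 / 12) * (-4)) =-22 / 3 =-7.33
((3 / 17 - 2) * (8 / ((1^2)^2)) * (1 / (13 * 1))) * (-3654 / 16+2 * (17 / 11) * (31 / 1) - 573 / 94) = 17777477 / 114257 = 155.59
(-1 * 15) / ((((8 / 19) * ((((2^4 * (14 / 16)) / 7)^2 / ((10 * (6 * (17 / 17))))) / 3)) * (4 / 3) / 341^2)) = -4473911475 / 32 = -139809733.59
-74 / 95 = -0.78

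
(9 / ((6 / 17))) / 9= 17 / 6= 2.83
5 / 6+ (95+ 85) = 1085 / 6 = 180.83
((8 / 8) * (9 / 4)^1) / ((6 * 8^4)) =3 / 32768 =0.00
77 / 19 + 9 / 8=787 / 152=5.18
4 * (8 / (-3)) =-32 / 3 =-10.67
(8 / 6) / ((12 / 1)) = 1 / 9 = 0.11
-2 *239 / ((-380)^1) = 239 / 190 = 1.26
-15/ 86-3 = -273/ 86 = -3.17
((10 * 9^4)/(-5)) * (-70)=918540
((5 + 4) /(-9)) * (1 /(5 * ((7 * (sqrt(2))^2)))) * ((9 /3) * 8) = -12 /35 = -0.34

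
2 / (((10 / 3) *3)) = 1 / 5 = 0.20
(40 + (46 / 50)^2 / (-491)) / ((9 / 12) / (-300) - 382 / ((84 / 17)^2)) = -86608667376 / 33883799525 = -2.56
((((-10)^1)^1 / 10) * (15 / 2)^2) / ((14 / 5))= -20.09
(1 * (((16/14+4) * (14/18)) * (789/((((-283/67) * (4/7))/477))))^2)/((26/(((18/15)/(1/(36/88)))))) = 841201840233078723/114527270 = 7344991635.91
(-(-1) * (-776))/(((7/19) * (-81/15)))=73720/189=390.05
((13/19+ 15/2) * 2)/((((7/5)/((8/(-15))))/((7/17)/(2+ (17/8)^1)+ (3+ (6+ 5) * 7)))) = -111800768/223839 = -499.47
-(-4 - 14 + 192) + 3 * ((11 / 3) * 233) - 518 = 1871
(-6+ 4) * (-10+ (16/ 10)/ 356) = 8896/ 445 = 19.99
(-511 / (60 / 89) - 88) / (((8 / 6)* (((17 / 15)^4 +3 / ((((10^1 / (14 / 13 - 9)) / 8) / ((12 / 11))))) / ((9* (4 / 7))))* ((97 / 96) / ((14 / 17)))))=31748840838000 / 227942089553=139.28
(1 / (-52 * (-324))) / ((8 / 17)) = 17 / 134784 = 0.00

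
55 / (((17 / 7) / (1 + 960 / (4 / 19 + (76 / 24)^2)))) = 255502555 / 119051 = 2146.16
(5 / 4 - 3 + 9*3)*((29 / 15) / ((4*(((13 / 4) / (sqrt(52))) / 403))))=90799*sqrt(13) / 30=10912.68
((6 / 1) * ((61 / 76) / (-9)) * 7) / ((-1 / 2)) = 7.49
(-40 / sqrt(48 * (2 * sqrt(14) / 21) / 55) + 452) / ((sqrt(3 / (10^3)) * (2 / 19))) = 95 * sqrt(30) * (-5 * 14^(1 / 4) * sqrt(55) + 452) / 3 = 65956.61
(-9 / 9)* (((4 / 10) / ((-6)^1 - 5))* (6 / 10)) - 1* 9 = -2469 / 275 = -8.98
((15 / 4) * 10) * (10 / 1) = 375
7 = 7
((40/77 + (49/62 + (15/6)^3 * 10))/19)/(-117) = -1504381/21225204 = -0.07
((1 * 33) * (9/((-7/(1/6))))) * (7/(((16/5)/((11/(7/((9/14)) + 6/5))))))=-245025/17408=-14.08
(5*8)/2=20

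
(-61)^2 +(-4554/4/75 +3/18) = 3705.99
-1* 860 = -860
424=424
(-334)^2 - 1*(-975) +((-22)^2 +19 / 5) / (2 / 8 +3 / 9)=3967853 / 35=113367.23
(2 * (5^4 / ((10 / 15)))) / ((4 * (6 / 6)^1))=1875 / 4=468.75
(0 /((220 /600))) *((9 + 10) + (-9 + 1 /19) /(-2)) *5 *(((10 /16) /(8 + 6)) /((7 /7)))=0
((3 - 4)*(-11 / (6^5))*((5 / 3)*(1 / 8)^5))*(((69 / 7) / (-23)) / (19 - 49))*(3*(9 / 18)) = 11 / 7134511104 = 0.00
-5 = -5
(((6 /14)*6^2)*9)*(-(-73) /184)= 17739 /322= 55.09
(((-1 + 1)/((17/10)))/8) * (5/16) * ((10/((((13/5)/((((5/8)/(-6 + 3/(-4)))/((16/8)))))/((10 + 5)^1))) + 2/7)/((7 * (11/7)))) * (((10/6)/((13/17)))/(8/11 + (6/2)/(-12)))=0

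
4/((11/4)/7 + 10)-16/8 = -470/291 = -1.62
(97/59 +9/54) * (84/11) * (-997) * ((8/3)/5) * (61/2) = -224251.36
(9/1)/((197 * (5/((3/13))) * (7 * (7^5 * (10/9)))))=243/15064954450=0.00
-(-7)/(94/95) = 665/94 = 7.07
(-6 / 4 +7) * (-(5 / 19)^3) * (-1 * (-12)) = -1.20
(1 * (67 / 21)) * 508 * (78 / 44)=221234 / 77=2873.17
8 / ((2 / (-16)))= -64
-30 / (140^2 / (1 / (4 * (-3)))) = 1 / 7840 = 0.00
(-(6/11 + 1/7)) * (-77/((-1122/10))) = -265/561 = -0.47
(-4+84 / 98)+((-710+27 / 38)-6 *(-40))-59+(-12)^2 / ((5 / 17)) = -55637 / 1330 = -41.83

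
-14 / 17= -0.82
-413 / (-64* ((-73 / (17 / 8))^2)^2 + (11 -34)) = 34494173 / 7444430409687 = 0.00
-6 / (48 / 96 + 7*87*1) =-12 / 1219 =-0.01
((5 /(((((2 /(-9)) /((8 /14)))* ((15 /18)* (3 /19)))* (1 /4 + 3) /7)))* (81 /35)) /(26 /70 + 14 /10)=-110808 /403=-274.96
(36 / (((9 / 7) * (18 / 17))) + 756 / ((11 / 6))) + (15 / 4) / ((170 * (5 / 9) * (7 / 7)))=29543233 / 67320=438.85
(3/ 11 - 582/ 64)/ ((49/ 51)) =-158355/ 17248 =-9.18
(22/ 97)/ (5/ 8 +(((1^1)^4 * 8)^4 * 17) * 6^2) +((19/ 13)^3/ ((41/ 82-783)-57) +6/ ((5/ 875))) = 579559943398525944/ 551963805738787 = 1050.00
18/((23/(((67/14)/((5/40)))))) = 4824/161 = 29.96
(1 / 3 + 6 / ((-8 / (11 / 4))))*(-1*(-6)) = -83 / 8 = -10.38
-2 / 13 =-0.15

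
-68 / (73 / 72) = -4896 / 73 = -67.07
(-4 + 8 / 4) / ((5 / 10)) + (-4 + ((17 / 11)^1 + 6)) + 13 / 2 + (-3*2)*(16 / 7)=-1181 / 154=-7.67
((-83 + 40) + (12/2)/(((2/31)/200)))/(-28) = -2651/4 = -662.75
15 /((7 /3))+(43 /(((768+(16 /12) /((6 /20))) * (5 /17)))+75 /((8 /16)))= 38108253 /243320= 156.62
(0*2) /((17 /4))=0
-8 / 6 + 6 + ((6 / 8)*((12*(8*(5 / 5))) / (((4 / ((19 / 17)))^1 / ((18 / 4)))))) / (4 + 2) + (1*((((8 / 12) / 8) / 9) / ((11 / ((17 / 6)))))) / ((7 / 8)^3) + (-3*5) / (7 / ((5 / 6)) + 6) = 777933053 / 41563368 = 18.72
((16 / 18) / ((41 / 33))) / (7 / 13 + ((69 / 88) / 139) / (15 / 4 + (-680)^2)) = 6470604334480 / 4869921729201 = 1.33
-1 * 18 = -18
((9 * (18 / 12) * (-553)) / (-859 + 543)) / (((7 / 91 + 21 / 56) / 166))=407862 / 47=8677.91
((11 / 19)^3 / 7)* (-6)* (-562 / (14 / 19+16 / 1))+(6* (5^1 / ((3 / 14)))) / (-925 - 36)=700098802 / 128707691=5.44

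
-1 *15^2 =-225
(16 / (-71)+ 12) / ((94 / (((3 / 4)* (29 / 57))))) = 319 / 6674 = 0.05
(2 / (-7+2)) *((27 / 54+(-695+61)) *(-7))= -8869 / 5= -1773.80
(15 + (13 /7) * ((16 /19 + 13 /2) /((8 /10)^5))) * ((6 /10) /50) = 9252081 /13619200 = 0.68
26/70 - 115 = -4012/35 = -114.63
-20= -20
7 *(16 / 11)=112 / 11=10.18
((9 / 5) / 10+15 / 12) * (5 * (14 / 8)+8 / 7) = 39611 / 2800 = 14.15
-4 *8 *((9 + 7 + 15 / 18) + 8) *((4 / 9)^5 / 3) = -2441216 / 531441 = -4.59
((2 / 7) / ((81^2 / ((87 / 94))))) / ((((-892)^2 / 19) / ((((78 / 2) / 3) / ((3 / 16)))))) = 7163 / 107343477801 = 0.00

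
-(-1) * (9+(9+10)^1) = 28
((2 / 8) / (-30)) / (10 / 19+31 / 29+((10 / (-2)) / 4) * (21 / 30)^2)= -1102 / 129963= -0.01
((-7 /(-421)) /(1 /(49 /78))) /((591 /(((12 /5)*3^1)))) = 686 /5390905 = 0.00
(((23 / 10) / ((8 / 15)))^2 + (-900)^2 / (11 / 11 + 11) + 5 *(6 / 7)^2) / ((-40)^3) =-846999369 / 802816000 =-1.06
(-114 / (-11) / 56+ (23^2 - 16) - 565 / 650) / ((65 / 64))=164105008 / 325325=504.43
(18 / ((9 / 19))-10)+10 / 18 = 257 / 9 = 28.56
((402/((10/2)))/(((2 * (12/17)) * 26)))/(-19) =-1139/9880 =-0.12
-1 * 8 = -8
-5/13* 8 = -40/13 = -3.08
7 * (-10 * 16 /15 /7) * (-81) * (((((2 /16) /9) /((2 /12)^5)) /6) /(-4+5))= 15552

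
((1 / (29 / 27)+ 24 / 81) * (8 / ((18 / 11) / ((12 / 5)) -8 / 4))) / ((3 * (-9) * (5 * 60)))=42284 / 45981675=0.00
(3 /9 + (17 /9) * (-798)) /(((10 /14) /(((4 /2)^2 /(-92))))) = 91.73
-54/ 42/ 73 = -9/ 511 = -0.02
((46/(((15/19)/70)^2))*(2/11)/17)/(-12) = -1627388/5049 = -322.32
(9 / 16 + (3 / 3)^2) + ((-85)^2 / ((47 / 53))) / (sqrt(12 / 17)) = 25 / 16 + 382925 * sqrt(51) / 282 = 9698.84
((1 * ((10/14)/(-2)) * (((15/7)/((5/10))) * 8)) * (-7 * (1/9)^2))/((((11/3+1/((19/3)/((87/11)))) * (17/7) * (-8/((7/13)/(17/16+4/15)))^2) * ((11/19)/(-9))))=-1592010000/450525762973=-0.00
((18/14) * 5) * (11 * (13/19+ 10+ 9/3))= 128700/133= 967.67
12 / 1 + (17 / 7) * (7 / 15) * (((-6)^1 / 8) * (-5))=65 / 4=16.25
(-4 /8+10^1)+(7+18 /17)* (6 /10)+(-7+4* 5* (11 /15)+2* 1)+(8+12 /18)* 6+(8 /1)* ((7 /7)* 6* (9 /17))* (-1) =25801 /510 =50.59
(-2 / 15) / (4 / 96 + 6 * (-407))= 16 / 293035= 0.00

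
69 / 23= 3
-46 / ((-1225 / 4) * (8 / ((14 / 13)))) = 0.02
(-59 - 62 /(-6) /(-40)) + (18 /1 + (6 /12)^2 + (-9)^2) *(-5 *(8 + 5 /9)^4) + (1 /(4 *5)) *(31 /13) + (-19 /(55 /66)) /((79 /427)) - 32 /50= -3583387316652031 /1347629400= -2659030.23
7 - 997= -990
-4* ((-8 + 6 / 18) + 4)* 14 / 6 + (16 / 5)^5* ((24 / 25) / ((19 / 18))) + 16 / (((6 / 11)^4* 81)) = 3327055904627 / 9738984375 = 341.62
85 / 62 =1.37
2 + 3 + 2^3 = 13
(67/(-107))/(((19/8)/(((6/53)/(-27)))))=0.00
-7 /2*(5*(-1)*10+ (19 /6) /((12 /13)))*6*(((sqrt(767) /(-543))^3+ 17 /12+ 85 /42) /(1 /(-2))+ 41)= 18002257*sqrt(767) /1921236084+ 4804849 /144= 33367.27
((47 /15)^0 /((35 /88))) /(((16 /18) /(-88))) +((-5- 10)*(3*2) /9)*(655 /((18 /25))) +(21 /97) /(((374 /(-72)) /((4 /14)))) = -53401882627 /5713785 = -9346.15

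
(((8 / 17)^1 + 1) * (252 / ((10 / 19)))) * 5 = 59850 / 17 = 3520.59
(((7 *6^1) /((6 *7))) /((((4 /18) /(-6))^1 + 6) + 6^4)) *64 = 1728 /35153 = 0.05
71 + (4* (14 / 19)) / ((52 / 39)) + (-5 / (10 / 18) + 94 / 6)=4553 / 57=79.88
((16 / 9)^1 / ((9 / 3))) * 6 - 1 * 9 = -49 / 9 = -5.44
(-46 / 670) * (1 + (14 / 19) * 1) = -0.12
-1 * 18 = -18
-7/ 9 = -0.78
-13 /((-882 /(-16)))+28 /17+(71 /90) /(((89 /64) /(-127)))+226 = 155.37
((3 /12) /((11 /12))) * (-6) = -18 /11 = -1.64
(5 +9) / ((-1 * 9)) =-1.56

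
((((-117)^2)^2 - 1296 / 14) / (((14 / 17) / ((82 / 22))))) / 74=83115374373 / 7252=11461027.91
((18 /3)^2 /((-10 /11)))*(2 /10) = -198 /25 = -7.92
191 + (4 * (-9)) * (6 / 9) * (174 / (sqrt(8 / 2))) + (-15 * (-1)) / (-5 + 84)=-149848 / 79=-1896.81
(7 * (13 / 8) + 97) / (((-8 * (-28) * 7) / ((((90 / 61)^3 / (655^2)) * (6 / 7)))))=9480645 / 21376972524208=0.00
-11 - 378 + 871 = 482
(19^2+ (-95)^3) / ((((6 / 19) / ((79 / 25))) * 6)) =-643189007 / 450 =-1429308.90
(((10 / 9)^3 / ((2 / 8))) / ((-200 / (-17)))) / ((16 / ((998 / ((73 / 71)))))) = 3011465 / 106434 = 28.29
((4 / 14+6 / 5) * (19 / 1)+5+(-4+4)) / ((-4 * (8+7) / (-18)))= 3489 / 350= 9.97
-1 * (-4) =4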